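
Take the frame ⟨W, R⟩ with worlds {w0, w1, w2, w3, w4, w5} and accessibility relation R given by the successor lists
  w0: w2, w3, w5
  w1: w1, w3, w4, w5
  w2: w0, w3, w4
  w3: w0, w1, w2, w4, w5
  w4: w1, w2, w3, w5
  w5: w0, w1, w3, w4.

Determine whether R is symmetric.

Symmetric: yes — every pair in R has its reverse in R.

Yes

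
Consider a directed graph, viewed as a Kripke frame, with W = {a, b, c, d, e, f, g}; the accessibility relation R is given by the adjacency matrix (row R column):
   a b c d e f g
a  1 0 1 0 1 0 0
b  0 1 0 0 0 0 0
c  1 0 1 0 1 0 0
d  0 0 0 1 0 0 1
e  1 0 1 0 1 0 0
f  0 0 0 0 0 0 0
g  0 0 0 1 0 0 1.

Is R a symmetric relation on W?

Symmetric: yes — every pair in R has its reverse in R.

Yes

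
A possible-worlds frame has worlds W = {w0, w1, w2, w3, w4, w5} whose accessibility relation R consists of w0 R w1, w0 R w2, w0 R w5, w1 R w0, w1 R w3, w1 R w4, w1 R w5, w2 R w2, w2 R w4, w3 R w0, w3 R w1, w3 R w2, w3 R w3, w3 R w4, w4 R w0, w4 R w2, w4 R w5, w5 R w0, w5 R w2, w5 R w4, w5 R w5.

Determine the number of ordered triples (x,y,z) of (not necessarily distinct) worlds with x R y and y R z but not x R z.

Enumerating: (w0,w1,w0), (w0,w1,w3), (w0,w1,w4), (w0,w2,w4), (w0,w5,w0), (w0,w5,w4), (w1,w0,w1), (w1,w0,w2), (w1,w3,w1), (w1,w3,w2), (w1,w4,w2), (w1,w5,w2), … and 9 more.
Total: 21.

21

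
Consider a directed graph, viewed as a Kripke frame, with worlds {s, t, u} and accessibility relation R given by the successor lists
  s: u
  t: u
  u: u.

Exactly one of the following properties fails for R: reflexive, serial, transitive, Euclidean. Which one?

reflexive

Reflexive: no — s is not related to itself.
Serial: yes — every world has a successor (e.g. s R u).
Transitive: yes — every two-step R-path is closed by a direct edge.
Euclidean: yes — any two successors of a common world are R-related.
Only reflexive fails.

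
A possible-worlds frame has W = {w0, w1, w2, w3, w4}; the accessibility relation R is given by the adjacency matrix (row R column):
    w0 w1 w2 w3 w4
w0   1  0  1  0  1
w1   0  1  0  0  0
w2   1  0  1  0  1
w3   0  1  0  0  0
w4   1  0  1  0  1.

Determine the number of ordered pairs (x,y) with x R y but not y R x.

Enumerating: (w3,w1).

1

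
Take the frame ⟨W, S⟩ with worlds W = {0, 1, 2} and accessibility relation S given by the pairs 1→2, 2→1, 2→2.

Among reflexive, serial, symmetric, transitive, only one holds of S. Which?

symmetric

Reflexive: no — 0 is not related to itself.
Serial: no — 0 has no S-successor.
Symmetric: yes — every pair in S has its reverse in S.
Transitive: no — 1 S 2 and 2 S 1, but not 1 S 1.
Only symmetric holds.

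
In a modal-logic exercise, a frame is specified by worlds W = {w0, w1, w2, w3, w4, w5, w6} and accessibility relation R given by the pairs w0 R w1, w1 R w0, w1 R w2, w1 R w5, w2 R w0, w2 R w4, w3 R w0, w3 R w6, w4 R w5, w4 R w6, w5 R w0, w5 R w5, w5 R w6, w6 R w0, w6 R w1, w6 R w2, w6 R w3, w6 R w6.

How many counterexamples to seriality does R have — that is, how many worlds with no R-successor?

0

R is serial; there are no such worlds.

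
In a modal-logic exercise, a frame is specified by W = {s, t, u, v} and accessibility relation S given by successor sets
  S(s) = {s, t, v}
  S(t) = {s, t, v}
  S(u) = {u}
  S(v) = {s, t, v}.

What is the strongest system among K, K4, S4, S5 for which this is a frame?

S5

Transitive (axiom 4): yes — every two-step S-path is closed by a direct edge.
Reflexive (axiom T): yes — every world is S-related to itself.
Euclidean (axiom 5): yes — any two successors of a common world are S-related.
So F validates K, K4, S4, S5. The strongest is S5.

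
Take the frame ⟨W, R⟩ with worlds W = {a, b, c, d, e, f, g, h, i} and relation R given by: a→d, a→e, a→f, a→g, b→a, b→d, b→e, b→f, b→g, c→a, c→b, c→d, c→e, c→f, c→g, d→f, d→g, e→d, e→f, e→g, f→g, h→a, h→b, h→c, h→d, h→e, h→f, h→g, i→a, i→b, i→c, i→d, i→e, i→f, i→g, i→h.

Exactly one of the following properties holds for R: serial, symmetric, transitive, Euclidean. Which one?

transitive

Serial: no — g has no R-successor.
Symmetric: no — a R d but not d R a.
Transitive: yes — every two-step R-path is closed by a direct edge.
Euclidean: no — a R d and a R e, but not d R e.
Only transitive holds.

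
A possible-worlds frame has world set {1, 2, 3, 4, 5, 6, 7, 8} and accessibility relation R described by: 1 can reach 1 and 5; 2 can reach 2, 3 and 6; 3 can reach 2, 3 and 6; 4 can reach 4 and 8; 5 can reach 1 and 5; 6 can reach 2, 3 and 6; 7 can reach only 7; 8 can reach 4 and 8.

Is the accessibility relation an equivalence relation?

Yes

Reflexive: yes — every world is R-related to itself.
Symmetric: yes — every pair in R has its reverse in R.
Transitive: yes — every two-step R-path is closed by a direct edge.
So R is an equivalence relation.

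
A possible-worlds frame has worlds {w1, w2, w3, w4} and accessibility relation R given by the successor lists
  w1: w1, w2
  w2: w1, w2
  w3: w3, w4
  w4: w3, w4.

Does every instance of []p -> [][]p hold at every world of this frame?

By correspondence theory, 4 is valid on a frame iff R is transitive.
Transitive: yes — every two-step R-path is closed by a direct edge.

Yes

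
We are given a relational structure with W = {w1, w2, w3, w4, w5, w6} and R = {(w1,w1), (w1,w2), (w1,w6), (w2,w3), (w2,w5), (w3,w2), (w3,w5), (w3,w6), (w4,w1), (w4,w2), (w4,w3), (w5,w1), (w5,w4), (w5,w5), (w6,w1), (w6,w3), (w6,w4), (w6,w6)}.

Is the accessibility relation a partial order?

No

Reflexive: no — w2 is not related to itself.
Transitive: no — w1 R w2 and w2 R w3, but not w1 R w3.
Antisymmetric: no — w1 R w6 and w6 R w1 with w1 ≠ w6.
So R is not a partial order.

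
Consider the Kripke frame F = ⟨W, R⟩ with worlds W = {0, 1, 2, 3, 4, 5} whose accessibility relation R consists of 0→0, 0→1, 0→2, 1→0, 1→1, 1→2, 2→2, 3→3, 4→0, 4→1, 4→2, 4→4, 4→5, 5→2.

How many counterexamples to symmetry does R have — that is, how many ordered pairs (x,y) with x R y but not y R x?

Enumerating: (0,2), (1,2), (4,0), (4,1), (4,2), (4,5), (5,2).

7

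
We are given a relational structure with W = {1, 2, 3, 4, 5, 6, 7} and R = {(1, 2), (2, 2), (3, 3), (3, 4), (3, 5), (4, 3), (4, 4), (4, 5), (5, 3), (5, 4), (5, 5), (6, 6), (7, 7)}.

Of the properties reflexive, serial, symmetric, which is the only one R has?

serial

Reflexive: no — 1 is not related to itself.
Serial: yes — every world has a successor (e.g. 1 R 2).
Symmetric: no — 1 R 2 but not 2 R 1.
Only serial holds.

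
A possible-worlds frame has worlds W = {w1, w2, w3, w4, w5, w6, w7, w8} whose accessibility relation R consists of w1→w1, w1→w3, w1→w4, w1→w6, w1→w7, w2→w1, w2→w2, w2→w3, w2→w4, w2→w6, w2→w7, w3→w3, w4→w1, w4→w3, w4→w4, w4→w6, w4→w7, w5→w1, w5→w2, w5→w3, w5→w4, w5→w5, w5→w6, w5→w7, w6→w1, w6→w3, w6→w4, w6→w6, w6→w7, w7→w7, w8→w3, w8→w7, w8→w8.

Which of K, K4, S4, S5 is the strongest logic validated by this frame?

Transitive (axiom 4): yes — every two-step R-path is closed by a direct edge.
Reflexive (axiom T): yes — every world is R-related to itself.
Euclidean (axiom 5): no — w1 R w3 and w1 R w4, but not w3 R w4.
So F validates K, K4, S4; S5 would additionally require R to be Euclidean. The strongest is S4.

S4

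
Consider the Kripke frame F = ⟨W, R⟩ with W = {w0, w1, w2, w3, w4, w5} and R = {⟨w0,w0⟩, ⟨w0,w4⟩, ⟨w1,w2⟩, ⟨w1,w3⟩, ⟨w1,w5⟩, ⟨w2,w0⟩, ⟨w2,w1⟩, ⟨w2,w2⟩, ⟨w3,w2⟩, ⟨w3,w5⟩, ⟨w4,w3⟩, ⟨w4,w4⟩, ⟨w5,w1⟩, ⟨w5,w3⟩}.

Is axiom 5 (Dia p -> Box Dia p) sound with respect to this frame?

No

By correspondence theory, 5 is valid on a frame iff R is Euclidean.
Euclidean: no — w1 R w2 and w1 R w3, but not w2 R w3.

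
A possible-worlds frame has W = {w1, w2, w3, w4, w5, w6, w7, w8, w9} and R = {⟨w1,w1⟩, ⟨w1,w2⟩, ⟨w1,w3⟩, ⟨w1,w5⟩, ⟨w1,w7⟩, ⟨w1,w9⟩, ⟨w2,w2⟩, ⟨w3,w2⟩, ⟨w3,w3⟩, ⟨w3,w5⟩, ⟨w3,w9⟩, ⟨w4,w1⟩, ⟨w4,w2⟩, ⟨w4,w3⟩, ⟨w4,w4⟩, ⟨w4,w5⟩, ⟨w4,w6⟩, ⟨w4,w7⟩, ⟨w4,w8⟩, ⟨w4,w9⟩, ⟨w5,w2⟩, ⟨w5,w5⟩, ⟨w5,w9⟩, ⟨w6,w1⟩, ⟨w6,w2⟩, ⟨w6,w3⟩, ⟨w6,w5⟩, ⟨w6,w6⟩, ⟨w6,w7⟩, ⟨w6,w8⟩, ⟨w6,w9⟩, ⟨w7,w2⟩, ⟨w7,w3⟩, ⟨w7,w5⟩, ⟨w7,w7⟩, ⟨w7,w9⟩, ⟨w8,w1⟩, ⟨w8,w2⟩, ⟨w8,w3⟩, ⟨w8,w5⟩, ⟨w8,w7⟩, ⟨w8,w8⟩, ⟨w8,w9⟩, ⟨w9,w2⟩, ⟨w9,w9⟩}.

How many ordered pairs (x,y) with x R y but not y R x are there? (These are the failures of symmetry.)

36

Enumerating: (w1,w2), (w1,w3), (w1,w5), (w1,w7), (w1,w9), (w3,w2), (w3,w5), (w3,w9), (w4,w1), (w4,w2), (w4,w3), (w4,w5), … and 24 more.
Total: 36.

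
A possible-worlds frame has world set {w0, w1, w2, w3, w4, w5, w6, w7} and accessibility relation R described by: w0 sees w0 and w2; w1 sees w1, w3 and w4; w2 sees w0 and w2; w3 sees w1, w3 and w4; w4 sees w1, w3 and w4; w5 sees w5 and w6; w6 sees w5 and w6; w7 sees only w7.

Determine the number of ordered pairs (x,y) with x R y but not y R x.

R is symmetric; there are no such tuples.

0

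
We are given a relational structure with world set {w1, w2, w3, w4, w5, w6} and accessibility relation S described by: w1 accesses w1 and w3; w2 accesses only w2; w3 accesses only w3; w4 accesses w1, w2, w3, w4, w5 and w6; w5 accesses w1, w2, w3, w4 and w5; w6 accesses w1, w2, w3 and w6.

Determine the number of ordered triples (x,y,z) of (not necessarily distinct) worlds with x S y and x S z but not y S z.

Enumerating: (w1,w3,w1), (w4,w1,w2), (w4,w1,w4), (w4,w1,w5), (w4,w1,w6), (w4,w2,w1), (w4,w2,w3), (w4,w2,w4), (w4,w2,w5), (w4,w2,w6), (w4,w3,w1), (w4,w3,w2), … and 25 more.
Total: 37.

37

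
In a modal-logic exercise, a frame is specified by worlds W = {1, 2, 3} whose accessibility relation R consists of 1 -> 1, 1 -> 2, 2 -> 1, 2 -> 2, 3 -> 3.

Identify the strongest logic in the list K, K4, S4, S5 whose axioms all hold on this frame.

S5

Transitive (axiom 4): yes — every two-step R-path is closed by a direct edge.
Reflexive (axiom T): yes — every world is R-related to itself.
Euclidean (axiom 5): yes — any two successors of a common world are R-related.
So F validates K, K4, S4, S5. The strongest is S5.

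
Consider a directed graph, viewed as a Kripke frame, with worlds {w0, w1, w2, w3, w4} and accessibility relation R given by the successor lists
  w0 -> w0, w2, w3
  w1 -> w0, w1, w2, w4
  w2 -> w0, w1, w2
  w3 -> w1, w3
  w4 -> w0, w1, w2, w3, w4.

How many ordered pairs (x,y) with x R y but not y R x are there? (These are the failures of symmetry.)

Enumerating: (w0,w3), (w1,w0), (w3,w1), (w4,w0), (w4,w2), (w4,w3).

6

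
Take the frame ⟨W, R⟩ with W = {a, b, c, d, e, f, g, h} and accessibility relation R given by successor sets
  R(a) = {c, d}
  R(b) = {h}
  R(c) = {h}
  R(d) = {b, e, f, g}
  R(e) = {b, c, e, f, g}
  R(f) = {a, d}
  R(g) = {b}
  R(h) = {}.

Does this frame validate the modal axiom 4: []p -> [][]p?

No

The schema 4 characterises exactly the transitive frames.
Transitive: no — a R c and c R h, but not a R h.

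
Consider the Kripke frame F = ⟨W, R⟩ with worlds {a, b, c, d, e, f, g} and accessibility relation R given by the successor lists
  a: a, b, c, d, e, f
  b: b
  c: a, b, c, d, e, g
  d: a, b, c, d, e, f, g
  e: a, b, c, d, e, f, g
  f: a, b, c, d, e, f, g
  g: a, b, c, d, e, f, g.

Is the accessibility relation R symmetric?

No

Symmetric: no — a R b but not b R a.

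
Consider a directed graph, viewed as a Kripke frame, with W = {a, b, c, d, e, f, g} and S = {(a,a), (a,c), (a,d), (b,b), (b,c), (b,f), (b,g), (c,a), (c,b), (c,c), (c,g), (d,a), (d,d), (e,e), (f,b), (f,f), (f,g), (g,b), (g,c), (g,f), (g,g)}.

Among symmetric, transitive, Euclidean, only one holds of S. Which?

symmetric

Symmetric: yes — every pair in S has its reverse in S.
Transitive: no — a S c and c S b, but not a S b.
Euclidean: no — a S c and a S d, but not c S d.
Only symmetric holds.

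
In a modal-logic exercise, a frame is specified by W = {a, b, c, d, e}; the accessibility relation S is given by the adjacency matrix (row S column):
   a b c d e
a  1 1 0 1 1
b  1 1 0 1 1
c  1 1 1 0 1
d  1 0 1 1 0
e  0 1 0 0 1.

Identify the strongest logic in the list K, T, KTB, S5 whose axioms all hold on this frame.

T

Reflexive (axiom T): yes — every world is S-related to itself.
Symmetric (axiom B): no — a S e but not e S a.
Euclidean (axiom 5): no — a S d and a S b, but not d S b.
So F validates K, T; KTB would additionally require S to be symmetric. The strongest is T.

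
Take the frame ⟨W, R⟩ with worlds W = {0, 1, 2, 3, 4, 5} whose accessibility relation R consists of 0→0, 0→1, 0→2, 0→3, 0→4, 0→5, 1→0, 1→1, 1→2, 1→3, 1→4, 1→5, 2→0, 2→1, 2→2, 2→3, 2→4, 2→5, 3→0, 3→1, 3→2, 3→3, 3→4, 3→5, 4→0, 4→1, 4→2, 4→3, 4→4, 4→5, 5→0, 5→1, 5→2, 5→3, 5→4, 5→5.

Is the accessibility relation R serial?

Serial: yes — every world has a successor (e.g. 0 R 0).

Yes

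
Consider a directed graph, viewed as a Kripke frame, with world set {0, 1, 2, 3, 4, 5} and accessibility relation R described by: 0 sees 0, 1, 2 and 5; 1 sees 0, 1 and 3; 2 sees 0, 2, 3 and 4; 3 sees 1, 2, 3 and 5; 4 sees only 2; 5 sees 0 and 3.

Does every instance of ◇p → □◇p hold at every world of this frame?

No

By correspondence theory, 5 is valid on a frame iff R is Euclidean.
Euclidean: no — 0 R 1 and 0 R 2, but not 1 R 2.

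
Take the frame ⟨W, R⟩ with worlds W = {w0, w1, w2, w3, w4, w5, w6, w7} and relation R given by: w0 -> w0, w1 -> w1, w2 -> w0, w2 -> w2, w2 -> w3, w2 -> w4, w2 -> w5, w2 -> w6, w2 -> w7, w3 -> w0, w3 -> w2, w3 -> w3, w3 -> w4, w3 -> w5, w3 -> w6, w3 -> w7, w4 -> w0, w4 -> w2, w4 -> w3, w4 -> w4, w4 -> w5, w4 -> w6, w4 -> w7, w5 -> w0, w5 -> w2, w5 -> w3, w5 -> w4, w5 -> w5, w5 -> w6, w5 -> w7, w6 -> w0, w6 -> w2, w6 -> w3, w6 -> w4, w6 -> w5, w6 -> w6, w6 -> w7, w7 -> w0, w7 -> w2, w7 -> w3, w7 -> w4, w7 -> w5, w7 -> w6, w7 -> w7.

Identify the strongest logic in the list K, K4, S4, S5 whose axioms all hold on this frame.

Transitive (axiom 4): yes — every two-step R-path is closed by a direct edge.
Reflexive (axiom T): yes — every world is R-related to itself.
Euclidean (axiom 5): no — w2 R w0 and w2 R w3, but not w0 R w3.
So F validates K, K4, S4; S5 would additionally require R to be Euclidean. The strongest is S4.

S4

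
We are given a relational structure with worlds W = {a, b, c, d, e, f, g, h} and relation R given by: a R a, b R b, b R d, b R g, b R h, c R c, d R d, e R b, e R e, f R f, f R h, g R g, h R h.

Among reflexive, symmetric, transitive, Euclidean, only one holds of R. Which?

Reflexive: yes — every world is R-related to itself.
Symmetric: no — b R d but not d R b.
Transitive: no — e R b and b R d, but not e R d.
Euclidean: no — b R d and b R g, but not d R g.
Only reflexive holds.

reflexive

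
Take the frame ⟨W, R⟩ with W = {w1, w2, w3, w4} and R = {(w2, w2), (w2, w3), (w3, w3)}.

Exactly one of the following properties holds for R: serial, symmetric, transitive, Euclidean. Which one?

Serial: no — w1 has no R-successor.
Symmetric: no — w2 R w3 but not w3 R w2.
Transitive: yes — every two-step R-path is closed by a direct edge.
Euclidean: no — w2 R w3 and w2 R w2, but not w3 R w2.
Only transitive holds.

transitive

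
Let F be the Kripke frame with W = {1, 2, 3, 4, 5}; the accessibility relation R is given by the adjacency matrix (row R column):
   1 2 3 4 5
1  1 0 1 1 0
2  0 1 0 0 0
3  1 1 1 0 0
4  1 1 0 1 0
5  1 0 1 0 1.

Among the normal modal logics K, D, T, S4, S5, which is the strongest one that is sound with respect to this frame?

Serial (axiom D): yes — every world has a successor (e.g. 1 R 1).
Reflexive (axiom T): yes — every world is R-related to itself.
Transitive (axiom 4): no — 1 R 3 and 3 R 2, but not 1 R 2.
Euclidean (axiom 5): no — 1 R 3 and 1 R 4, but not 3 R 4.
So F validates K, D, T; S4 would additionally require R to be transitive. The strongest is T.

T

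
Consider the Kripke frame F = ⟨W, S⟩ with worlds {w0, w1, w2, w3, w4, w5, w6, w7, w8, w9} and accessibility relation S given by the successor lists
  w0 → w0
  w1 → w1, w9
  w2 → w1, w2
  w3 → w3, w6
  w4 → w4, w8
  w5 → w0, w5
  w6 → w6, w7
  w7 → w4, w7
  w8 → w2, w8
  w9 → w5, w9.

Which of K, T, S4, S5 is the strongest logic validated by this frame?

Reflexive (axiom T): yes — every world is S-related to itself.
Transitive (axiom 4): no — w1 S w9 and w9 S w5, but not w1 S w5.
Euclidean (axiom 5): no — w1 S w9 and w1 S w1, but not w9 S w1.
So F validates K, T; S4 would additionally require S to be transitive. The strongest is T.

T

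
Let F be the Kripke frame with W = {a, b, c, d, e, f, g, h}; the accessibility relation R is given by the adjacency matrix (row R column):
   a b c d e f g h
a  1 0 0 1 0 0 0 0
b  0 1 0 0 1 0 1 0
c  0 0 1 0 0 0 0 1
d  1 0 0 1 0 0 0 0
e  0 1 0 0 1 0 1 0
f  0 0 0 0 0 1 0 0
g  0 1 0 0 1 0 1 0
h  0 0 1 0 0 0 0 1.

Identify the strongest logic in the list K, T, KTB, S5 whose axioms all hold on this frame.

Reflexive (axiom T): yes — every world is R-related to itself.
Symmetric (axiom B): yes — every pair in R has its reverse in R.
Euclidean (axiom 5): yes — any two successors of a common world are R-related.
So F validates K, T, KTB, S5. The strongest is S5.

S5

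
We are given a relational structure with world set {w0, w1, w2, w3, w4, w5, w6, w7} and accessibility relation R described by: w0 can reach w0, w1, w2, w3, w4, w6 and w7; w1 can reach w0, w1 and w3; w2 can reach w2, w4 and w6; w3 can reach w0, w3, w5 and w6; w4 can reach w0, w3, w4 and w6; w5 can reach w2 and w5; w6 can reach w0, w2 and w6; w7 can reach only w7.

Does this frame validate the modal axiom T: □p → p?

Yes

By correspondence theory, T is valid on a frame iff R is reflexive.
Reflexive: yes — every world is R-related to itself.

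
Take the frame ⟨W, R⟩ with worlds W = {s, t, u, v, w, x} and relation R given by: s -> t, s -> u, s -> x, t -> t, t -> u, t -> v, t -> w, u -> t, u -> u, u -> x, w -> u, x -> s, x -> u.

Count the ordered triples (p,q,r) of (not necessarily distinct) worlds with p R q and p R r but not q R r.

17

Enumerating: (s,t,x), (s,x,t), (s,x,x), (t,u,v), (t,u,w), (t,v,t), (t,v,u), (t,v,v), (t,v,w), (t,w,t), (t,w,v), (t,w,w), (u,t,x), (u,x,t), (u,x,x), (x,s,s), (x,u,s).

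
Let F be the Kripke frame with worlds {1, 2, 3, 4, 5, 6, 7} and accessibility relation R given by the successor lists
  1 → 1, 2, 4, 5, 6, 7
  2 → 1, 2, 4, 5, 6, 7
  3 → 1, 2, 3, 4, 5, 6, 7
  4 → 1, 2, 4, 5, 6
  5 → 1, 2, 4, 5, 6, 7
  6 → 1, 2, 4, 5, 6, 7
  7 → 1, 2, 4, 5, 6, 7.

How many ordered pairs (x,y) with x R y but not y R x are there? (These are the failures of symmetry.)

Enumerating: (3,1), (3,2), (3,4), (3,5), (3,6), (3,7), (7,4).

7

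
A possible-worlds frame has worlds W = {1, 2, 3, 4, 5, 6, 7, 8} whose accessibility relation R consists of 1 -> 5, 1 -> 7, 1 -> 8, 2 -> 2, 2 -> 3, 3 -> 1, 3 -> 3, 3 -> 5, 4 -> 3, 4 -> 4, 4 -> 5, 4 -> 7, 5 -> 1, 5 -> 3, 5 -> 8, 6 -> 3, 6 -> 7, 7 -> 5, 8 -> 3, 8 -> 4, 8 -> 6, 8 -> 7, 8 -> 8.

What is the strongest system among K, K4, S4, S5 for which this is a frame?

K

Transitive (axiom 4): no — 1 R 5 and 5 R 3, but not 1 R 3.
Reflexive (axiom T): no — 1 is not related to itself.
Euclidean (axiom 5): no — 1 R 5 and 1 R 7, but not 5 R 7.
So F validates K; K4 would additionally require R to be transitive. The strongest is K.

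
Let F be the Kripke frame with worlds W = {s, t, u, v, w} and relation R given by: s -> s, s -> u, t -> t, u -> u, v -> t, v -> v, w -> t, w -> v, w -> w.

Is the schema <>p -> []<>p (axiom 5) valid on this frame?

No

Axiom 5 corresponds to the accessibility relation being Euclidean.
Euclidean: no — w R t and w R v, but not t R v.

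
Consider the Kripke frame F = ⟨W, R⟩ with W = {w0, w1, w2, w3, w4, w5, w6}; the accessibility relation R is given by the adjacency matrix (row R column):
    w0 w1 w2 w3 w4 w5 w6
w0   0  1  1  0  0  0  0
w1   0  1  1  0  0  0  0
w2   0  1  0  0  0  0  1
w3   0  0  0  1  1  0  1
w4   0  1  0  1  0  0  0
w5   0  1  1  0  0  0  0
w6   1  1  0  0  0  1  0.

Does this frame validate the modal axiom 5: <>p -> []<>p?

The schema 5 characterises exactly the Euclidean frames.
Euclidean: no — w2 R w1 and w2 R w6, but not w1 R w6.

No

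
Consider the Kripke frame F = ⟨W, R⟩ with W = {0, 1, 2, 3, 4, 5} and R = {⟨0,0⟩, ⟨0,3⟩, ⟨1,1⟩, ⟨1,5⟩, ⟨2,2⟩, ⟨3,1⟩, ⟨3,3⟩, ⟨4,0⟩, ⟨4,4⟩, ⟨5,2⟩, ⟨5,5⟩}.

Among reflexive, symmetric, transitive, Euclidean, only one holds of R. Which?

Reflexive: yes — every world is R-related to itself.
Symmetric: no — 0 R 3 but not 3 R 0.
Transitive: no — 0 R 3 and 3 R 1, but not 0 R 1.
Euclidean: no — 0 R 3 and 0 R 0, but not 3 R 0.
Only reflexive holds.

reflexive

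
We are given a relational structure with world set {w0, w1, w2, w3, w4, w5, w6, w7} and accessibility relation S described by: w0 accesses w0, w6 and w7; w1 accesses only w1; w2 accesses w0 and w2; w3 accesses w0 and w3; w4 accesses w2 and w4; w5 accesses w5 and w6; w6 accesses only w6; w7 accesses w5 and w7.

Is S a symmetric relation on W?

No

Symmetric: no — w0 S w6 but not w6 S w0.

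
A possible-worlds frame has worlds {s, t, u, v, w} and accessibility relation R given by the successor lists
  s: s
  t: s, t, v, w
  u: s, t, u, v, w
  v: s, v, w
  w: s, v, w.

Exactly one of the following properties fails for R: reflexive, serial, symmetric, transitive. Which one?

Reflexive: yes — every world is R-related to itself.
Serial: yes — every world has a successor (e.g. s R s).
Symmetric: no — t R s but not s R t.
Transitive: yes — every two-step R-path is closed by a direct edge.
Only symmetric fails.

symmetric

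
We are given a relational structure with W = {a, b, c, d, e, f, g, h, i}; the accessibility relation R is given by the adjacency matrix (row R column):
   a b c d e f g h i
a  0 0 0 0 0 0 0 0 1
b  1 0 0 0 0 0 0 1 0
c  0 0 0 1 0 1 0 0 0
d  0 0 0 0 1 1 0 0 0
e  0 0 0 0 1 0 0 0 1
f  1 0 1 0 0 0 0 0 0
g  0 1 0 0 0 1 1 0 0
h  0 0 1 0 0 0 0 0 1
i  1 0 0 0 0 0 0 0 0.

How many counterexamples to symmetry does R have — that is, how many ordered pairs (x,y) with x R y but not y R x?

11

Enumerating: (b,a), (b,h), (c,d), (d,e), (d,f), (e,i), (f,a), (g,b), (g,f), (h,c), (h,i).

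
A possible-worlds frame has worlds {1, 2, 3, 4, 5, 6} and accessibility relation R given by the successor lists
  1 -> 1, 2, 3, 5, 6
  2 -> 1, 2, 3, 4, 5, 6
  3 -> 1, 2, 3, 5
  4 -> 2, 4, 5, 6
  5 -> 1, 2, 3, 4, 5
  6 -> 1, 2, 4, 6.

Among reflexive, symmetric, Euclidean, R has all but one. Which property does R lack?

Reflexive: yes — every world is R-related to itself.
Symmetric: yes — every pair in R has its reverse in R.
Euclidean: no — 1 R 3 and 1 R 6, but not 3 R 6.
Only Euclidean fails.

Euclidean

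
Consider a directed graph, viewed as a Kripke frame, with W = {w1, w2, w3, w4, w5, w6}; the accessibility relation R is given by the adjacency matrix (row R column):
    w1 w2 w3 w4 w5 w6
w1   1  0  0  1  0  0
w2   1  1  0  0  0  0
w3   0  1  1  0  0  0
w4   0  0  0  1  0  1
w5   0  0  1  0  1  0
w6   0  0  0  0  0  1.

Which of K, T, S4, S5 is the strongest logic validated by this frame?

T

Reflexive (axiom T): yes — every world is R-related to itself.
Transitive (axiom 4): no — w1 R w4 and w4 R w6, but not w1 R w6.
Euclidean (axiom 5): no — w1 R w4 and w1 R w1, but not w4 R w1.
So F validates K, T; S4 would additionally require R to be transitive. The strongest is T.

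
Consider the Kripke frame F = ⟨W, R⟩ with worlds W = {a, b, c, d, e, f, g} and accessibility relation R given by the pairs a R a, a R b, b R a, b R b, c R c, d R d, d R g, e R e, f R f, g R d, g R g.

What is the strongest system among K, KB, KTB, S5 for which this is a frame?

Symmetric (axiom B): yes — every pair in R has its reverse in R.
Reflexive (axiom T): yes — every world is R-related to itself.
Euclidean (axiom 5): yes — any two successors of a common world are R-related.
So F validates K, KB, KTB, S5. The strongest is S5.

S5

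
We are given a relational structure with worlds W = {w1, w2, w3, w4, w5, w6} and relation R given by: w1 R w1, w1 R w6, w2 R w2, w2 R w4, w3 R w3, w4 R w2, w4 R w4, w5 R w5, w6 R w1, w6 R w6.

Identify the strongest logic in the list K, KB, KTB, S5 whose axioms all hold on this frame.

Symmetric (axiom B): yes — every pair in R has its reverse in R.
Reflexive (axiom T): yes — every world is R-related to itself.
Euclidean (axiom 5): yes — any two successors of a common world are R-related.
So F validates K, KB, KTB, S5. The strongest is S5.

S5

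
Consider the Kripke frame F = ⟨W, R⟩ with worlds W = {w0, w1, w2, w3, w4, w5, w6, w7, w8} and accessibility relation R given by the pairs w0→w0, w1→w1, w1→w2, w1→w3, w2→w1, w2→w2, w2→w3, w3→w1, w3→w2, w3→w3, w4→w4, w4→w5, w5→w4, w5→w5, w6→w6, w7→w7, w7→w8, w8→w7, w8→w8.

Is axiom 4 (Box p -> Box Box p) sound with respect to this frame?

The schema 4 characterises exactly the transitive frames.
Transitive: yes — every two-step R-path is closed by a direct edge.

Yes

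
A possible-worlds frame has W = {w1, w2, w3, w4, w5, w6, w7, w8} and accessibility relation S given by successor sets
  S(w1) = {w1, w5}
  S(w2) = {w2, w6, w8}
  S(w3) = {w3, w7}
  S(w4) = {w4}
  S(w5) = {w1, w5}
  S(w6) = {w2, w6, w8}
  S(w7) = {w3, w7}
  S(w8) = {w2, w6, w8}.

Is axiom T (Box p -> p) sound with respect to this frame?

Axiom T corresponds to the accessibility relation being reflexive.
Reflexive: yes — every world is S-related to itself.

Yes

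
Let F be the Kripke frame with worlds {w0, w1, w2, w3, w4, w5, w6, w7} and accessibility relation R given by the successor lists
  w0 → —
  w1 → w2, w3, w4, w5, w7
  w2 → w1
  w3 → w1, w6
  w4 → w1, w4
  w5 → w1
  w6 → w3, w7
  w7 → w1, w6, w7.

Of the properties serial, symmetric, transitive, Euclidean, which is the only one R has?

symmetric

Serial: no — w0 has no R-successor.
Symmetric: yes — every pair in R has its reverse in R.
Transitive: no — w1 R w3 and w3 R w6, but not w1 R w6.
Euclidean: no — w1 R w2 and w1 R w3, but not w2 R w3.
Only symmetric holds.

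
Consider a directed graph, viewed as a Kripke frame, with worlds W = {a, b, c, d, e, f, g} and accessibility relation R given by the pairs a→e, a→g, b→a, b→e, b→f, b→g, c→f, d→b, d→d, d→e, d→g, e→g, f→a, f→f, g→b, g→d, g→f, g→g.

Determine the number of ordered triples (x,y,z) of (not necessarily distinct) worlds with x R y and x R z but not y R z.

25

Enumerating: (a,e,e), (a,g,e), (b,a,a), (b,a,f), (b,e,a), (b,e,e), (b,e,f), (b,f,e), (b,f,g), (b,g,a), (b,g,e), (d,b,b), … and 13 more.
Total: 25.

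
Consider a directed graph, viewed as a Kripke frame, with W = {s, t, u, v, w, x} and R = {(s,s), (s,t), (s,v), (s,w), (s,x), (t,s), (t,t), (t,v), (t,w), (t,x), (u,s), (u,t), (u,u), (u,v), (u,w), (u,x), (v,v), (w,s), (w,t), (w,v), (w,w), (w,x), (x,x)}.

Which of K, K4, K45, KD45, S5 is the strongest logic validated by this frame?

Transitive (axiom 4): yes — every two-step R-path is closed by a direct edge.
Euclidean (axiom 5): no — s R v and s R t, but not v R t.
Serial (axiom D): yes — every world has a successor (e.g. s R s).
Reflexive (axiom T): yes — every world is R-related to itself.
So F validates K, K4; K45 would additionally require R to be Euclidean. The strongest is K4.

K4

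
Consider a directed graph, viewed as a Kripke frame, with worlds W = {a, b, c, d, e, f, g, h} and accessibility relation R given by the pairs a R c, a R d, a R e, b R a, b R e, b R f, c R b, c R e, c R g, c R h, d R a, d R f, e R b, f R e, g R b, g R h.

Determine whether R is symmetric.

Symmetric: no — a R c but not c R a.

No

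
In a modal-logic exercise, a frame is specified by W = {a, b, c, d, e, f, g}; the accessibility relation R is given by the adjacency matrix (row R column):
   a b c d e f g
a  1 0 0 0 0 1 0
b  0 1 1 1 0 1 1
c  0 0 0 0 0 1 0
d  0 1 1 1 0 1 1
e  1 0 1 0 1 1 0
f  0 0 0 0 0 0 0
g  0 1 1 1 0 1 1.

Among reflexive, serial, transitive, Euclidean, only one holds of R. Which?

Reflexive: no — c is not related to itself.
Serial: no — f has no R-successor.
Transitive: yes — every two-step R-path is closed by a direct edge.
Euclidean: no — b R c and b R d, but not c R d.
Only transitive holds.

transitive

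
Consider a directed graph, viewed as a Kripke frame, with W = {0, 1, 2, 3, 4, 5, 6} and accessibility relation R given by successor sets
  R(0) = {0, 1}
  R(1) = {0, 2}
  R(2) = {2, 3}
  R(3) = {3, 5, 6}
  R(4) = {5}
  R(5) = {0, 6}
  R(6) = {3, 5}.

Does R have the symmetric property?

Symmetric: no — 1 R 2 but not 2 R 1.

No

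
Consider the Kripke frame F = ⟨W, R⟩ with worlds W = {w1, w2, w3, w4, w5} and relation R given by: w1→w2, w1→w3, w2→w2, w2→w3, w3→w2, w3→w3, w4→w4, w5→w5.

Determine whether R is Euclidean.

Euclidean: yes — any two successors of a common world are R-related.

Yes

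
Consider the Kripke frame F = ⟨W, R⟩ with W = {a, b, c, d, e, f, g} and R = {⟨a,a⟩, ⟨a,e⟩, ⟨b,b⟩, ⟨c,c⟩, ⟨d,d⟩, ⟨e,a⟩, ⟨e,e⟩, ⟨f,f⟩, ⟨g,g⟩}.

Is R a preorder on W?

Reflexive: yes — every world is R-related to itself.
Transitive: yes — every two-step R-path is closed by a direct edge.
So R is a preorder.

Yes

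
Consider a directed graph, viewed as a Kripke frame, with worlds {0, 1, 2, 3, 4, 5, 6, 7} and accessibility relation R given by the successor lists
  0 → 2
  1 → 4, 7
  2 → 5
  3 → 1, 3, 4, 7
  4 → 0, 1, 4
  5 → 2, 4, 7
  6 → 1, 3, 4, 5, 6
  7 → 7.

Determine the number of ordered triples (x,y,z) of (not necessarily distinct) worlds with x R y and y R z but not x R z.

17

Enumerating: (0,2,5), (1,4,0), (1,4,1), (2,5,2), (2,5,4), (2,5,7), (3,4,0), (4,0,2), (4,1,7), (5,2,5), (5,4,0), (5,4,1), (6,1,7), (6,3,7), (6,4,0), (6,5,2), (6,5,7).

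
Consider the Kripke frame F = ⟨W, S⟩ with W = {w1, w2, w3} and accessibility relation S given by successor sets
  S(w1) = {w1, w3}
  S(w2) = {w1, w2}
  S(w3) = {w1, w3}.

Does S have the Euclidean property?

No

Euclidean: no — w2 S w1 and w2 S w2, but not w1 S w2.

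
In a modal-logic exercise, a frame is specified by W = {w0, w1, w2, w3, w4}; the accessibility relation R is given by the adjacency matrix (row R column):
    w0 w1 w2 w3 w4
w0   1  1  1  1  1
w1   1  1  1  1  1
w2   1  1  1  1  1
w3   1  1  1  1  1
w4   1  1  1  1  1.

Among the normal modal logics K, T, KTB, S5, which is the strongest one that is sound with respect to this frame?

S5

Reflexive (axiom T): yes — every world is R-related to itself.
Symmetric (axiom B): yes — every pair in R has its reverse in R.
Euclidean (axiom 5): yes — any two successors of a common world are R-related.
So F validates K, T, KTB, S5. The strongest is S5.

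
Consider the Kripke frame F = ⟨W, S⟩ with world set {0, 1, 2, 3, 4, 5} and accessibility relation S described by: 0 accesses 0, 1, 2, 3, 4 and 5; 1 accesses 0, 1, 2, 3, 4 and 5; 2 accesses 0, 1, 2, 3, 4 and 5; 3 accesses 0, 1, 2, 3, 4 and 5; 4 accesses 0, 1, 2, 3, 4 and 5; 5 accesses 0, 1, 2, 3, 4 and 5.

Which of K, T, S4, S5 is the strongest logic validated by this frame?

Reflexive (axiom T): yes — every world is S-related to itself.
Transitive (axiom 4): yes — every two-step S-path is closed by a direct edge.
Euclidean (axiom 5): yes — any two successors of a common world are S-related.
So F validates K, T, S4, S5. The strongest is S5.

S5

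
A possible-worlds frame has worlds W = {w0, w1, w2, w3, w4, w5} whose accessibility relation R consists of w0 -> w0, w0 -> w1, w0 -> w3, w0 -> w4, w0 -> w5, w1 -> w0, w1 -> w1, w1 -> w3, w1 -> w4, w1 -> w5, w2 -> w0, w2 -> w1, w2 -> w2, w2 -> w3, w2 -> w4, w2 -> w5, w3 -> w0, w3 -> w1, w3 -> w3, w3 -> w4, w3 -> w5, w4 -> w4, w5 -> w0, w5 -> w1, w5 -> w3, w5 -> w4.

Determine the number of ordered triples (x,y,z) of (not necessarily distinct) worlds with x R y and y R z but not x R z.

3

Enumerating: (w5,w0,w5), (w5,w1,w5), (w5,w3,w5).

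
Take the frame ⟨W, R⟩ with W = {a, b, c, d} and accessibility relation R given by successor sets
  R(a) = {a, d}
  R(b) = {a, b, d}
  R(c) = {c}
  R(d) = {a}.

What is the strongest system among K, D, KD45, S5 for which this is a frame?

Serial (axiom D): yes — every world has a successor (e.g. a R a).
Euclidean (axiom 5): no — a R d and a R d, but not d R d.
Transitive (axiom 4): no — d R a and a R d, but not d R d.
Reflexive (axiom T): no — d is not related to itself.
So F validates K, D; KD45 would additionally require R to be Euclidean and transitive. The strongest is D.

D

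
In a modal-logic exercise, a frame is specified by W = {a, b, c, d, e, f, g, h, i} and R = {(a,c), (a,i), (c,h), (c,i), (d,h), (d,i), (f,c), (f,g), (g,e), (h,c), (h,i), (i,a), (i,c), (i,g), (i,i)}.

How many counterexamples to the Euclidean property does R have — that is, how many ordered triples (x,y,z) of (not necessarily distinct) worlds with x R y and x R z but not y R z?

20

Enumerating: (a,c,c), (c,h,h), (c,i,h), (d,h,h), (d,i,h), (f,c,c), (f,c,g), (f,g,c), (f,g,g), (g,e,e), (h,c,c), (i,a,a), … and 8 more.
Total: 20.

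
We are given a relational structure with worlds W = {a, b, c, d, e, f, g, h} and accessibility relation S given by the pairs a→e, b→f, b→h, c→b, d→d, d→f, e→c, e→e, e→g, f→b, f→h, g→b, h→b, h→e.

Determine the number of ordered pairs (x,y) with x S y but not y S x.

Enumerating: (a,e), (c,b), (d,f), (e,c), (e,g), (f,h), (g,b), (h,e).

8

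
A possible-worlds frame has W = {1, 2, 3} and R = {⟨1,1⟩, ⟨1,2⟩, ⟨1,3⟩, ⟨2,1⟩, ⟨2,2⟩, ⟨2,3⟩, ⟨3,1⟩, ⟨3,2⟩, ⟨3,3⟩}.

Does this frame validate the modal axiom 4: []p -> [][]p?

The schema 4 characterises exactly the transitive frames.
Transitive: yes — every two-step R-path is closed by a direct edge.

Yes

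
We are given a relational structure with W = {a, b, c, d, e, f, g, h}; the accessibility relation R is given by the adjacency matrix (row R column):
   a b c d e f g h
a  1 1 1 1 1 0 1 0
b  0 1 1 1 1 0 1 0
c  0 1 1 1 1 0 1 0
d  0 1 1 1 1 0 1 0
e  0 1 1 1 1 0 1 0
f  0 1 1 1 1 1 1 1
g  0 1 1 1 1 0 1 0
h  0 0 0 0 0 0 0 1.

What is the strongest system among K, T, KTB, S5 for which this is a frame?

Reflexive (axiom T): yes — every world is R-related to itself.
Symmetric (axiom B): no — a R b but not b R a.
Euclidean (axiom 5): no — f R b and f R h, but not b R h.
So F validates K, T; KTB would additionally require R to be symmetric. The strongest is T.

T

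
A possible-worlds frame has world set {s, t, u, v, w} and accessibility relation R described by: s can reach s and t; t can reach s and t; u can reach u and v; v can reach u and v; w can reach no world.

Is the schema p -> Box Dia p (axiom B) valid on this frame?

Yes

By correspondence theory, B is valid on a frame iff R is symmetric.
Symmetric: yes — every pair in R has its reverse in R.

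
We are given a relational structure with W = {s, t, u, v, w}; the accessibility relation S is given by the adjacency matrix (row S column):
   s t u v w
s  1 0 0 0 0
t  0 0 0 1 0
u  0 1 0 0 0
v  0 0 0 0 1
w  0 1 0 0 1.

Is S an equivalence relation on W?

No

Reflexive: no — t is not related to itself.
Symmetric: no — t S v but not v S t.
Transitive: no — t S v and v S w, but not t S w.
So S is not an equivalence relation.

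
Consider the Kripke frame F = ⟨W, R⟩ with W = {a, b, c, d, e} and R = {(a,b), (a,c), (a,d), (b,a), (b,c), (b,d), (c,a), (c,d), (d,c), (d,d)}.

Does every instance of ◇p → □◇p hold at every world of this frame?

By correspondence theory, 5 is valid on a frame iff R is Euclidean.
Euclidean: no — a R c and a R b, but not c R b.

No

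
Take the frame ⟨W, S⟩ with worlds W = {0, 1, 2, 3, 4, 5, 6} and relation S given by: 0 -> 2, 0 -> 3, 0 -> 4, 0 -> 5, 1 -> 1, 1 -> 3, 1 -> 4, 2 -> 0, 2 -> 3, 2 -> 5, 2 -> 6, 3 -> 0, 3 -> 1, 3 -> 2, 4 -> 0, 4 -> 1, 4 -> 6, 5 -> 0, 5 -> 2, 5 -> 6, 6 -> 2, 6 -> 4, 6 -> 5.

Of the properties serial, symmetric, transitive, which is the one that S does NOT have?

Serial: yes — every world has a successor (e.g. 0 S 2).
Symmetric: yes — every pair in S has its reverse in S.
Transitive: no — 0 S 2 and 2 S 6, but not 0 S 6.
Only transitive fails.

transitive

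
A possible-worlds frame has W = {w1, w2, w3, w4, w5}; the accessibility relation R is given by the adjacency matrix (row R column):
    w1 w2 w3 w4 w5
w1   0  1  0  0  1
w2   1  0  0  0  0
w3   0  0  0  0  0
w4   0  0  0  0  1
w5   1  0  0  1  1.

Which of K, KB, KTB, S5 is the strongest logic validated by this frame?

KB

Symmetric (axiom B): yes — every pair in R has its reverse in R.
Reflexive (axiom T): no — w1 is not related to itself.
Euclidean (axiom 5): no — w1 R w2 and w1 R w5, but not w2 R w5.
So F validates K, KB; KTB would additionally require R to be reflexive. The strongest is KB.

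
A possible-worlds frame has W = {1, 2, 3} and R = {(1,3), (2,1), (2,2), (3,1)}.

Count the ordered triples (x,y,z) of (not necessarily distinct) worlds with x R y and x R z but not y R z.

4

Enumerating: (1,3,3), (2,1,1), (2,1,2), (3,1,1).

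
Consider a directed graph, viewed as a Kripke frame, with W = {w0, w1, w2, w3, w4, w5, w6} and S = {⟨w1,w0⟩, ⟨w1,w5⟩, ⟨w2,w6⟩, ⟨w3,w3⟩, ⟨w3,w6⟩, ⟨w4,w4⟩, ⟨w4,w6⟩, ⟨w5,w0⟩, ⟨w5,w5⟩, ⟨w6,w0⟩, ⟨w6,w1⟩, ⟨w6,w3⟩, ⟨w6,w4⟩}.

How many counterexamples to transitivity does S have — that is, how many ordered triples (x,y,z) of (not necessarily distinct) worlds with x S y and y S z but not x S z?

Enumerating: (w2,w6,w0), (w2,w6,w1), (w2,w6,w3), (w2,w6,w4), (w3,w6,w0), (w3,w6,w1), (w3,w6,w4), (w4,w6,w0), (w4,w6,w1), (w4,w6,w3), (w6,w1,w5), (w6,w3,w6), (w6,w4,w6).

13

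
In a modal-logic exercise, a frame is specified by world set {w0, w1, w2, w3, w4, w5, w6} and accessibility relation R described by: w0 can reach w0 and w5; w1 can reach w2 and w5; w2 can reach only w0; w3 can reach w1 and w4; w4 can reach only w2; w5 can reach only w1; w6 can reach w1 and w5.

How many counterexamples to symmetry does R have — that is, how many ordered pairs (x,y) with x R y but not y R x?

Enumerating: (w0,w5), (w1,w2), (w2,w0), (w3,w1), (w3,w4), (w4,w2), (w6,w1), (w6,w5).

8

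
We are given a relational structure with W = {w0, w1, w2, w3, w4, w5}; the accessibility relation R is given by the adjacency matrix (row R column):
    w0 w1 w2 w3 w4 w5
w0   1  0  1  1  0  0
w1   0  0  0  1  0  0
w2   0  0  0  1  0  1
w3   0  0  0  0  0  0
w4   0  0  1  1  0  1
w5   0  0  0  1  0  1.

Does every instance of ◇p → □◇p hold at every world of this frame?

No

By correspondence theory, 5 is valid on a frame iff R is Euclidean.
Euclidean: no — w0 R w3 and w0 R w2, but not w3 R w2.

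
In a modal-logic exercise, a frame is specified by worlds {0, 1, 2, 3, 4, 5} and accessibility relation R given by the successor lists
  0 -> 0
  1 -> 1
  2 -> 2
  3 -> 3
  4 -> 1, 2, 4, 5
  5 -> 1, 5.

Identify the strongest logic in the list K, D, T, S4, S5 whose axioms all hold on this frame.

Serial (axiom D): yes — every world has a successor (e.g. 0 R 0).
Reflexive (axiom T): yes — every world is R-related to itself.
Transitive (axiom 4): yes — every two-step R-path is closed by a direct edge.
Euclidean (axiom 5): no — 4 R 1 and 4 R 2, but not 1 R 2.
So F validates K, D, T, S4; S5 would additionally require R to be Euclidean. The strongest is S4.

S4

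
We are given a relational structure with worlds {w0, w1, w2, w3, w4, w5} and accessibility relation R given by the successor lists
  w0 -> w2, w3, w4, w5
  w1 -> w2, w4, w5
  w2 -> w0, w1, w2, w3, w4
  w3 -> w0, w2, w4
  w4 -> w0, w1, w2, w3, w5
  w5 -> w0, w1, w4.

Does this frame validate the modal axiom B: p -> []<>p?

The schema B characterises exactly the symmetric frames.
Symmetric: yes — every pair in R has its reverse in R.

Yes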